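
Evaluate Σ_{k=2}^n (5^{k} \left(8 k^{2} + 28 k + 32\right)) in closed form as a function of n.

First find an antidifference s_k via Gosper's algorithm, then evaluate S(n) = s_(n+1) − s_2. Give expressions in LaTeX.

Compute t_(k+1)/t_k: get 5*(2*k**2 + 11*k + 17)/(2*k**2 + 7*k + 8).
Factor: A=5; B=1; C=k**2 + 7*k/2 + 4.
f must satisfy (5)·f(k+1) − (1)·f(k) = k**2 + 7*k/2 + 4.
Degrees (0,0,2) ⇒ d ≤ 2.
A polynomial solution: f(k) = (2*k**2 + 2*k + 3)/8.
Get s_k = R·t_k = 5**k*(2*k**2 + 2*k + 3) with R(k) = B(k−1)f(k)/C(k) = (2*k**2 + 2*k + 3)/(4*(2*k**2 + 7*k + 8)).
s_(k+1) − s_k = 5**k*(8*k**2 + 28*k + 32) = t_k.
s_(n+1) = 5**(n + 1)*(2*n**2 + 6*n + 7) and s_(2) = 375, so S(n) = 10*5**n*n**2 + 30*5**n*n + 35*5**n - 375.

S(n) = 10 \cdot 5^{n} n^{2} + 30 \cdot 5^{n} n + 35 \cdot 5^{n} - 375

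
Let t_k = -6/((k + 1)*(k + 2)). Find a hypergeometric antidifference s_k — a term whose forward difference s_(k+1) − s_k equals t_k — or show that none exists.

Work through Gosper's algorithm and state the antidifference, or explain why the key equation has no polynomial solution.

t_(k+1)/t_k = (k + 1)/(k + 3).
Factor: A=k + 1; B=k + 3; C=1.
f must satisfy (k + 1)·f(k+1) − (k + 2)·f(k) = 1.
d = 1 from the (1,1,0) case.
Coefficient equations give f(k) = k.
R(k) = B(k−1)·f(k)/C(k) = k*(k + 2); s_k = R·t_k = -6*k/(k + 1).
Verify: -6/(k**2 + 3*k + 2) matches t_k.

s_k = -6*k/(k + 1)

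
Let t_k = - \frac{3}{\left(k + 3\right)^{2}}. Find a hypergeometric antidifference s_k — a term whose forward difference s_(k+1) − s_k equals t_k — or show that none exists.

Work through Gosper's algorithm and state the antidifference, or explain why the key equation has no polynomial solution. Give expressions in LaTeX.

none — t_k is not Gosper-summable

The ratio is (k + 3)**2/(k + 4)**2.
Factor: A=k**2 + 6*k + 9; B=k**2 + 8*k + 16; C=1.
Need (k**2 + 6*k + 9)·f(k+1) − (k**2 + 6*k + 9)·f(k) = 1.
deg f ≤ 0 (via 2,2,0).
Generic f = c0 gives residual -1; -1 = 0 cannot hold, so t_k is not Gosper-summable.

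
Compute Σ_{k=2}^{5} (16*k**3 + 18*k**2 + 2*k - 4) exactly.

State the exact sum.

Σ = 4568

t_(k+1)/t_k = (8*k**3 + 33*k**2 + 43*k + 16)/(8*k**3 + 9*k**2 + k - 2).
Gosper form: A/B · C(k+1)/C(k) with A=1, B=1, C=k**3 + 9*k**2/8 + k/8 - 1/4.
Key eq: (1)·f(k+1) = (1)·f(k) + (k**3 + 9*k**2/8 + k/8 - 1/4).
Degrees (0,0,3) ⇒ d ≤ 4.
Solve for f: f(k) = k*(2*k**3 - k**2 - 2*k - 1)/8 (degree 4 ≤ 4).
Then R = B(k−1)f/C = k*(2*k**3 - k**2 - 2*k - 1)/(8*k**3 + 9*k**2 + k - 2), so s_k = R(k)·t_k = 2*k*(2*k**3 - k**2 - 2*k - 1).
s_(k+1) − s_k = 16*k**3 + 18*k**2 + 2*k - 4 = t_k.
Sum = s_(6) − s_(2); s_(6) = 4596, s_(2) = 28 ⇒ 4568.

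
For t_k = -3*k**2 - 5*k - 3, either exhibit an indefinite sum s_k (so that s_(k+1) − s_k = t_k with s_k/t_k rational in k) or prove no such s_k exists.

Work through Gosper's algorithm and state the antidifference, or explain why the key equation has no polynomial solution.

Compute t_(k+1)/t_k: get (3*k**2 + 11*k + 11)/(3*k**2 + 5*k + 3).
Gosper form: A/B · C(k+1)/C(k) with A=1, B=1, C=k**2 + 5*k/3 + 1.
Need (1)·f(k+1) − (1)·f(k) = k**2 + 5*k/3 + 1.
Degrees (0,0,2) ⇒ d ≤ 3.
Solve for f: f(k) = k*(k**2 + k + 1)/3 (degree 3 ≤ 3).
Certificate R = B(k−1)f/C = k*(k**2 + k + 1)/(3*k**2 + 5*k + 3) gives s_k = k*(-k**2 - k - 1).
Δs = -3*k**2 - 5*k - 3, as required.

s_k = k*(-k**2 - k - 1)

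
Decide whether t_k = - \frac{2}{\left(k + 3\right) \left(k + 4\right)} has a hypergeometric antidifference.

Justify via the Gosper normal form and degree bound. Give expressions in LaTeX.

Yes. s_k = - \frac{2 k}{3 k + 9}.

Ratio r(k) = (k + 3)/(k + 5).
Factor: A=k + 3; B=k + 5; C=1.
Need (k + 3)·f(k+1) − (k + 4)·f(k) = 1.
Degrees (1,1,0) ⇒ d ≤ 1.
Match coefficients ⇒ f(k) = k/3.
Certificate R = B(k−1)f/C = k*(k + 4)/3 gives s_k = -2*k/(3*k + 9).
s_(k+1) − s_k = -2/(k**2 + 7*k + 12) = t_k.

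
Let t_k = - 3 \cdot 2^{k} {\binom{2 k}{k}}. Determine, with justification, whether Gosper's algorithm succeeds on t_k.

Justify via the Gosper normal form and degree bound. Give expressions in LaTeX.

No — t_k has no hypergeometric antidifference.

r(k) = 4*(2*k + 1)/(k + 1) after simplifying.
Take A(k)=8*k + 4, B(k)=k + 1, C(k)=1.
Solve (8*k + 4)·f(k+1) − (k)·f(k) = 1.
From deg A=1, deg B=1, deg C=0: d=-1.
deg f ≤ -1 is impossible — no certificate.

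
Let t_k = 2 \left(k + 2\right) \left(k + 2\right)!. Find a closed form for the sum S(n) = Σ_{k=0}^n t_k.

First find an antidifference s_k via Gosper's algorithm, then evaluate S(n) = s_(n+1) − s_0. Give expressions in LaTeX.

S(n) = 2 \left(n + 3\right)! - 4

Ratio r(k) = (k + 3)**2/(k + 2).
Factor: A=k + 3; B=1; C=k + 2.
Set up (k + 3)·f(k+1) − (1)·f(k) − (k + 2) = 0.
d = 0 from the (1,0,1) case.
A polynomial solution: f(k) = 1.
Get s_k = R·t_k = 2*factorial(k + 2) with R(k) = B(k−1)f(k)/C(k) = 1/(k + 2).
Check: Δs_k = 2*(k + 2)*factorial(k + 2). ✓
s_(n+1) = 2*factorial(n + 3) and s_(0) = 4, so S(n) = 2*factorial(n + 3) - 4.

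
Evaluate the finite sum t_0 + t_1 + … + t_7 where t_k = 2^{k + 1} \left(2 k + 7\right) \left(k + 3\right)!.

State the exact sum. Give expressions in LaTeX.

Σ = 20437401588

r(k) = 2*(k + 4)*(2*k + 9)/(2*k + 7) after simplifying.
Normal form (A,B,C) = (2*k + 8, 1, k + 7/2).
Need (2*k + 8)·f(k+1) − (1)·f(k) = k + 7/2.
Degrees (1,0,1) ⇒ d ≤ 0.
Solving with deg f ≤ 0: f(k) = 1/2.
R(k) = B(k−1)·f(k)/C(k) = 1/(2*k + 7); s_k = R·t_k = 2**(k + 1)*factorial(k + 3).
s_(k+1) − s_k = 2**(k + 1)*(2*k + 7)*factorial(k + 3) = t_k.
Σ_(k=0)^(7) t_k = s_(8) − s_(0) = 20437401600 − (12) = 20437401588.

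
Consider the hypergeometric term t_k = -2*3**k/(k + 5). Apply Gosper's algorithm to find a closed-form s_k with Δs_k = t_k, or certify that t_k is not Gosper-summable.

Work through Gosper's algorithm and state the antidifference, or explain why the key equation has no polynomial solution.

Step 1: r(k) = 3*(k + 5)/(k + 6).
A = 3*k + 15, B = k + 6, C = 1.
Solve (3*k + 15)·f(k+1) − (k + 5)·f(k) = 1.
Degrees (1,1,0) ⇒ d ≤ -1.
deg f ≤ -1 is impossible — no certificate.

no hypergeometric antidifference exists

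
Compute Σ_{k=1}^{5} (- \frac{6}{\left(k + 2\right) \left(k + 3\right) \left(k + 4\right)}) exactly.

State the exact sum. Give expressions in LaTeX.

Σ = -5/24

t_(k+1)/t_k = (k + 2)/(k + 5).
Take A(k)=k + 2, B(k)=k + 5, C(k)=1.
f must satisfy (k + 2)·f(k+1) − (k + 4)·f(k) = 1.
Bound: deg f ≤ 2.
A polynomial solution: f(k) = k*(k + 5)/12.
Get s_k = R·t_k = k*(-k - 5)/(2*(k + 2)*(k + 3)) with R(k) = B(k−1)f(k)/C(k) = k*(k + 4)*(k + 5)/12.
Verify: -6/(k**3 + 9*k**2 + 26*k + 24) matches t_k.
Evaluate s at k=6 and k=1: -11/24 and -1/4; difference -5/24.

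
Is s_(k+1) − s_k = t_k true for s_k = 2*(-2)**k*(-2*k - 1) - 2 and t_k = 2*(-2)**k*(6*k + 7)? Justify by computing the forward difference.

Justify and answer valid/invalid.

Valid — Δs_k = t_k.

s_(k+1) = 4*(-2)**k*(2*k + 3) - 2
s_(k+1) − s_k = 2*(-2)**k*(6*k + 7)
(s_(k+1) − s_k) − t_k = 0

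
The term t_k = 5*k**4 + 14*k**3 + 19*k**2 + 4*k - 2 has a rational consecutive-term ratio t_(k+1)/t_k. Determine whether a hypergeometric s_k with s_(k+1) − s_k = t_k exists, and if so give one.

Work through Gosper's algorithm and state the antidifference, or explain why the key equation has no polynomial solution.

s_k = k*(k**4 + k**3 + k**2 - 4*k - 1)

Step 1: r(k) = (5*k**4 + 34*k**3 + 91*k**2 + 104*k + 40)/(5*k**4 + 14*k**3 + 19*k**2 + 4*k - 2).
Gosper form: A/B · C(k+1)/C(k) with A=1, B=1, C=k**4 + 14*k**3/5 + 19*k**2/5 + 4*k/5 - 2/5.
f must satisfy (1)·f(k+1) − (1)·f(k) = k**4 + 14*k**3/5 + 19*k**2/5 + 4*k/5 - 2/5.
Bound: deg f ≤ 5.
Solve for f: f(k) = k*(k**4 + k**3 + k**2 - 4*k - 1)/5 (degree 5 ≤ 5).
R(k) = B(k−1)·f(k)/C(k) = k*(k**4 + k**3 + k**2 - 4*k - 1)/(5*k**4 + 14*k**3 + 19*k**2 + 4*k - 2); s_k = R·t_k = k*(k**4 + k**3 + k**2 - 4*k - 1).
Δs = 5*k**4 + 14*k**3 + 19*k**2 + 4*k - 2, as required.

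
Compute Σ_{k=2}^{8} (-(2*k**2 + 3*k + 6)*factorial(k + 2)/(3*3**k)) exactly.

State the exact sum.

Compute t_(k+1)/t_k: get (k + 3)*(3*k + 2*(k + 1)**2 + 9)/(3*(2*k**2 + 3*k + 6)).
A = k/3 + 1, B = 1, C = k**2 + 3*k/2 + 3.
f must satisfy (k/3 + 1)·f(k+1) − (1)·f(k) = k**2 + 3*k/2 + 3.
d = 1 from the (1,0,2) case.
Solving with deg f ≤ 1: f(k) = 3*(2*k + 1)/2.
Certificate R = B(k−1)f/C = 3*(2*k + 1)/(2*k**2 + 3*k + 6) gives s_k = -(2*k + 1)*factorial(k + 2)/3**k.
Δs = -(2*k**2 + 3*k + 6)*factorial(k + 2)/(3*3**k), as required.
Sum = s_(9) − s_(2); s_(9) = -9363200/243, s_(2) = -40/3 ⇒ -9359960/243.

Σ = -9359960/243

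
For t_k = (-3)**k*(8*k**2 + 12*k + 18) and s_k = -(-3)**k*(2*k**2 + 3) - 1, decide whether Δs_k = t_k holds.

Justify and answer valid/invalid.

s_(k+1) = 3*(-3)**k*(2*(k + 1)**2 + 3) - 1
s_(k+1) − s_k = (-3)**k*(8*k**2 + 12*k + 18)
(s_(k+1) − s_k) − t_k = 0

Valid: the claim telescopes to t_k.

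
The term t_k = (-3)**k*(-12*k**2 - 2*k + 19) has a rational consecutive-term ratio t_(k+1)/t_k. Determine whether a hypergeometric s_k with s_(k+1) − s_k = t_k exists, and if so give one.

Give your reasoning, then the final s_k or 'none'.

t_(k+1)/t_k = 3*(-12*k**2 - 26*k + 5)/(12*k**2 + 2*k - 19).
Take A(k)=-3, B(k)=1, C(k)=k**2 + k/6 - 19/12.
Solve (-3)·f(k+1) − (1)·f(k) = k**2 + k/6 - 19/12.
Bound: deg f ≤ 2.
Match coefficients ⇒ f(k) = -(k - 2)*(3*k + 2)/12.
Certificate R = B(k−1)f/C = -(k - 2)*(3*k + 2)/(12*k**2 + 2*k - 19) gives s_k = (-3)**k*(3*k**2 - 4*k - 4).
Verify: (-3)**k*(-12*k**2 - 2*k + 19) matches t_k.

s_k = (-3)**k*(3*k**2 - 4*k - 4)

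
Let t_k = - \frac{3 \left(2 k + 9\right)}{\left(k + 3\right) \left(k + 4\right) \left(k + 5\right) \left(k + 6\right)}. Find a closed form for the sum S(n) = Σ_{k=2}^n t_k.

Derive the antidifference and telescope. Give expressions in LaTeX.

t_(k+1)/t_k = (k + 3)*(2*k + 11)/((k + 7)*(2*k + 9)).
Factor: A=k + 3; B=k + 7; C=k + 9/2.
Set up (k + 3)·f(k+1) − (k + 6)·f(k) − (k + 9/2) = 0.
Degrees (1,1,1) ⇒ d ≤ 3.
A polynomial solution: f(k) = k*(k + 4)*(k + 8)/30.
So s_k = (B(k−1)f/C)·t_k = (k*(k + 4)*(k + 6)*(k + 8)/(15*(2*k + 9)))·t_k = k*(-k - 8)/(5*(k**2 + 8*k + 15)).
Check: Δs_k = 3*(-2*k - 9)/(k**4 + 18*k**3 + 119*k**2 + 342*k + 360). ✓
Telescope: S(n) = s_(n+1) − s_(2) = (-n**2 - 10*n - 9)/(5*(n**2 + 10*n + 24)) − (-4/35) = 3*(-n**2 - 10*n + 11)/(35*(n**2 + 10*n + 24)).

S(n) = \frac{3 \left(- n^{2} - 10 n + 11\right)}{35 \left(n^{2} + 10 n + 24\right)}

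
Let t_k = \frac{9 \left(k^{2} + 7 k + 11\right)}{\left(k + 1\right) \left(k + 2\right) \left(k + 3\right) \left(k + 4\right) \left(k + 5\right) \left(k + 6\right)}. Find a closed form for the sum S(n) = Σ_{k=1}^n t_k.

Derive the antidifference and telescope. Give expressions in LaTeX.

t_(k+1)/t_k = (k + 1)*(7*k + (k + 1)**2 + 18)/((k + 7)*(k**2 + 7*k + 11)).
Gosper form: A/B · C(k+1)/C(k) with A=k + 1, B=k + 7, C=k**2 + 7*k + 11.
Key eq: (k + 1)·f(k+1) = (k + 6)·f(k) + (k**2 + 7*k + 11).
deg f ≤ 5 (via 1,1,2).
Solving with deg f ≤ 5: f(k) = k*(k + 2)*(k + 4)*(k**2 + 9*k + 23)/45.
Then R = B(k−1)f/C = k*(k + 2)*(k + 4)*(k + 6)*(k**2 + 9*k + 23)/(45*(k**2 + 7*k + 11)), so s_k = R(k)·t_k = k*(k**2 + 9*k + 23)/(5*(k**3 + 9*k**2 + 23*k + 15)).
Verify: 9*(k**2 + 7*k + 11)/(k**6 + 21*k**5 + 175*k**4 + 735*k**3 + 1624*k**2 + 1764*k + 720) matches t_k.
Σ_(k=1)^n t_k = s_(n+1) − s_(1) = ((n**3 + 12*n**2 + 44*n + 33)/(5*(n**3 + 12*n**2 + 44*n + 48))) − (11/80), i.e. n*(n**2 + 12*n + 44)/(16*(n**3 + 12*n**2 + 44*n + 48)).

S(n) = \frac{n \left(n^{2} + 12 n + 44\right)}{16 \left(n^{3} + 12 n^{2} + 44 n + 48\right)}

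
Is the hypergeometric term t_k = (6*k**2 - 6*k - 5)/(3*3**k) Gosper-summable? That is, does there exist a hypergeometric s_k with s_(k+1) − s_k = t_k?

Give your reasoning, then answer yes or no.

Yes. s_k = (1 - 3*k**2)/3**k.

r(k) = (6*k**2 + 6*k - 5)/(3*(6*k**2 - 6*k - 5)) after simplifying.
Gosper form: A/B · C(k+1)/C(k) with A=1/3, B=1, C=k**2 - k - 5/6.
Solve (1/3)·f(k+1) − (1)·f(k) = k**2 - k - 5/6.
From deg A=0, deg B=0, deg C=2: d=2.
A polynomial solution: f(k) = -(3*k**2 - 1)/2.
Then R = B(k−1)f/C = -3*(3*k**2 - 1)/(6*k**2 - 6*k - 5), so s_k = R(k)·t_k = (1 - 3*k**2)/3**k.
Δs = (6*k**2 - 6*k - 5)/(3*3**k), as required.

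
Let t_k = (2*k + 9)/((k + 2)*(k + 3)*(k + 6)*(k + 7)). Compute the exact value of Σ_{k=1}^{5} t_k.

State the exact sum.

Σ = 25/672

t_(k+1)/t_k = (k + 2)*(k + 6)*(2*k + 11)/((k + 4)*(k + 8)*(2*k + 9)).
Factor: A=k + 2; B=k + 8; C=k**3 + 27*k**2/2 + 121*k/2 + 90.
Set up (k + 2)·f(k+1) − (k + 7)·f(k) − (k**3 + 27*k**2/2 + 121*k/2 + 90) = 0.
d = 5 from the (1,1,3) case.
Match coefficients ⇒ f(k) = k*(k + 3)*(k + 4)*(k + 5)*(k + 8)/24.
So s_k = (B(k−1)f/C)·t_k = (k*(k + 3)*(k + 7)*(k + 8)/(12*(2*k + 9)))·t_k = k*(k + 8)/(12*(k**2 + 8*k + 12)).
Δs = (2*k + 9)/(k**4 + 18*k**3 + 113*k**2 + 288*k + 252), as required.
Σ_(k=1)^(5) t_k = s_(6) − s_(1) = 7/96 − (1/28) = 25/672.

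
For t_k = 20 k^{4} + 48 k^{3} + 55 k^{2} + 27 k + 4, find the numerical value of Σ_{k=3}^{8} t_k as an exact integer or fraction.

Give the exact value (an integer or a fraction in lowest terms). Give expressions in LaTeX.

Σ = 248736

Ratio r(k) = (20*k**4 + 128*k**3 + 319*k**2 + 361*k + 154)/(20*k**4 + 48*k**3 + 55*k**2 + 27*k + 4).
Take A(k)=1, B(k)=1, C(k)=k**4 + 12*k**3/5 + 11*k**2/4 + 27*k/20 + 1/5.
Solve (1)·f(k+1) − (1)·f(k) = k**4 + 12*k**3/5 + 11*k**2/4 + 27*k/20 + 1/5.
deg f ≤ 5 (via 0,0,4).
Solve for f: f(k) = k*(4*k**4 + 2*k**3 + k**2 - 2*k - 1)/20 (degree 5 ≤ 5).
Certificate R = B(k−1)f/C = k*(4*k**4 + 2*k**3 + k**2 - 2*k - 1)/(20*k**4 + 48*k**3 + 55*k**2 + 27*k + 4) gives s_k = k*(4*k**4 + 2*k**3 + k**2 - 2*k - 1).
Verify: 20*k**4 + 48*k**3 + 55*k**2 + 27*k + 4 matches t_k.
Evaluate s at k=9 and k=3: 249876 and 1140; difference 248736.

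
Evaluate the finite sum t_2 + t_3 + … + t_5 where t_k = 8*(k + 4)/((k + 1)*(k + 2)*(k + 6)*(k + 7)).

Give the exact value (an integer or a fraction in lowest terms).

r(k) = (k + 1)*(k + 5)*(k + 6)/((k + 3)*(k + 4)*(k + 8)) after simplifying.
Normal form (A,B,C) = (k + 1, k + 8, k**4 + 16*k**3 + 95*k**2 + 248*k + 240).
Solve (k + 1)·f(k+1) − (k + 7)·f(k) = k**4 + 16*k**3 + 95*k**2 + 248*k + 240.
Bound: deg f ≤ 6.
Solve for f: f(k) = k*(k + 2)*(k + 3)*(k + 4)*(k + 5)*(k + 7)/12 (degree 6 ≤ 6).
R(k) = B(k−1)·f(k)/C(k) = k*(k + 2)*(k + 7)**2/(12*(k + 4)); s_k = R·t_k = 2*k*(k + 7)/(3*(k**2 + 7*k + 6)).
Verify: 8*(k + 4)/(k**4 + 16*k**3 + 83*k**2 + 152*k + 84) matches t_k.
Evaluate s at k=6 and k=2: 13/21 and 1/2; difference 5/42.

Σ = 5/42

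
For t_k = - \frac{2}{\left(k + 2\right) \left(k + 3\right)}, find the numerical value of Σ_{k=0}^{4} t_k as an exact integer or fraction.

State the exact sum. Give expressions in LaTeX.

Ratio r(k) = (k + 2)/(k + 4).
So A=k + 2 and B=k + 4, with C=1.
Key eq: (k + 2)·f(k+1) = (k + 3)·f(k) + (1).
From deg A=1, deg B=1, deg C=0: d=1.
A polynomial solution: f(k) = k/2.
Certificate R = B(k−1)f/C = k*(k + 3)/2 gives s_k = -k/(k + 2).
Verify: -2/(k**2 + 5*k + 6) matches t_k.
Σ_(k=0)^(4) t_k = s_(5) − s_(0) = -5/7 − (0) = -5/7.

Σ = -5/7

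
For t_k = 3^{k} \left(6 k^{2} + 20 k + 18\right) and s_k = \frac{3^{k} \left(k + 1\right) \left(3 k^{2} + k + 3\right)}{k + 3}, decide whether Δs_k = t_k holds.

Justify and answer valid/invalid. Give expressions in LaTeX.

Invalid: residual \frac{3^{k} \left(- 12 k^{3} - 70 k^{2} - 154 k - 102\right)}{k^{2} + 7 k + 12} ≠ 0.

s_(k+1) = 3**(k + 1)*(k + 2)*(k + 3*(k + 1)**2 + 4)/(k + 4)
s_(k+1) − s_k = 3**k*(6*k**4 + 50*k**3 + 160*k**2 + 212*k + 114)/(k**2 + 7*k + 12)
(s_(k+1) − s_k) − t_k = 3**k*(-12*k**3 - 70*k**2 - 154*k - 102)/(k**2 + 7*k + 12)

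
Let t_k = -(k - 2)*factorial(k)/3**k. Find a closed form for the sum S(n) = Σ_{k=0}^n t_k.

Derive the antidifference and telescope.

Compute t_(k+1)/t_k: get (k**2 - 1)/(3*(k - 2)).
A = k/3 + 1/3, B = 1, C = k - 2.
Solve (k/3 + 1/3)·f(k+1) − (1)·f(k) = k - 2.
Bound: deg f ≤ 0.
Solve for f: f(k) = 3 (degree 0 ≤ 0).
Certificate R = B(k−1)f/C = 3/(k - 2) gives s_k = -3**(1 - k)*factorial(k).
s_(k+1) − s_k = -(k - 2)*factorial(k)/3**k = t_k.
Σ_(k=0)^n t_k = s_(n+1) − s_(0) = (-factorial(n + 1)/3**n) − (-3), i.e. 3 - factorial(n + 1)/3**n.

S(n) = 3 - factorial(n + 1)/3**n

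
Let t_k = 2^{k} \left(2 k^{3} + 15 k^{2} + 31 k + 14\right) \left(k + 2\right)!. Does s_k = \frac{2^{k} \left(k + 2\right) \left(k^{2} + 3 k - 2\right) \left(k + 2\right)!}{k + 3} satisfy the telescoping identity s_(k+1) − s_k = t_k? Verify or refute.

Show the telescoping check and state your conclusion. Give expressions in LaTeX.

s_(k+1) = 2**(k + 1)*(k + 3)*(k**2 + 5*k + 2)*factorial(k + 3)/(k + 4)
s_(k+1) − s_k = 2**k*(k**2 + 4*k + 2)*(2*k**3 + 19*k**2 + 59*k + 62)*factorial(k + 2)/((k + 3)*(k + 4))
(s_(k+1) − s_k) − t_k = -2**k*(k + 2)*(2*k**3 + 17*k**2 + 41*k + 22)*factorial(k + 2)/((k + 3)*(k + 4))

Invalid: residual - \frac{2^{k} \left(k + 2\right) \left(2 k^{3} + 17 k^{2} + 41 k + 22\right) \left(k + 2\right)!}{\left(k + 3\right) \left(k + 4\right)} ≠ 0.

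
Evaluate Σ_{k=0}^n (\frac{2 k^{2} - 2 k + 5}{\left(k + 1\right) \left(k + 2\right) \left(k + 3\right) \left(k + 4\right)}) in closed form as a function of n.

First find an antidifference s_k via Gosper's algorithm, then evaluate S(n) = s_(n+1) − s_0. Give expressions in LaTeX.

S(n) = \frac{n^{3} + 5 n^{2} + 14 n + 10}{2 \left(n^{3} + 9 n^{2} + 26 n + 24\right)}

Compute t_(k+1)/t_k: get (k + 1)*(-2*k + 2*(k + 1)**2 + 3)/((k + 5)*(2*k**2 - 2*k + 5)).
Gosper form: A/B · C(k+1)/C(k) with A=k + 1, B=k + 5, C=k**2 - k + 5/2.
f must satisfy (k + 1)·f(k+1) − (k + 4)·f(k) = k**2 - k + 5/2.
Degrees (1,1,2) ⇒ d ≤ 3.
Coefficient equations give f(k) = k*(k**2 + 2*k + 7)/4.
Then R = B(k−1)f/C = k*(k + 4)*(k**2 + 2*k + 7)/(2*(2*k**2 - 2*k + 5)), so s_k = R(k)·t_k = k*(k**2 + 2*k + 7)/(2*(k + 1)*(k + 2)*(k + 3)).
Verify: (2*k**2 - 2*k + 5)/(k**4 + 10*k**3 + 35*k**2 + 50*k + 24) matches t_k.
Evaluate: s_(n+1) = (n**3 + 5*n**2 + 14*n + 10)/(2*(n**3 + 9*n**2 + 26*n + 24)); subtract s_(0) = 0 ⇒ S(n) = (n**3 + 5*n**2 + 14*n + 10)/(2*(n**3 + 9*n**2 + 26*n + 24)).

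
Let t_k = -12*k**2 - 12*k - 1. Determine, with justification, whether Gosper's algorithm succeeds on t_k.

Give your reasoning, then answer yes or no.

Ratio r(k) = (12*k**2 + 36*k + 25)/(12*k**2 + 12*k + 1).
Take A(k)=1, B(k)=1, C(k)=k**2 + k + 1/12.
f must satisfy (1)·f(k+1) − (1)·f(k) = k**2 + k + 1/12.
Bound: deg f ≤ 3.
Match coefficients ⇒ f(k) = k*(4*k**2 - 3)/12.
Then R = B(k−1)f/C = k*(4*k**2 - 3)/(12*k**2 + 12*k + 1), so s_k = R(k)·t_k = k*(3 - 4*k**2).
s_(k+1) − s_k = -12*k**2 - 12*k - 1 = t_k.

Yes. s_k = k*(3 - 4*k**2).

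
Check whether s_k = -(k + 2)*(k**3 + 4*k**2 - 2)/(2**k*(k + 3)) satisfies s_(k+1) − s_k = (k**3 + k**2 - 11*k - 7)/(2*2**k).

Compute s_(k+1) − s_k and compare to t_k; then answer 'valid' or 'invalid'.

s_(k+1) = -(k + 3)*((k + 1)**3 + 4*(k + 1)**2 - 2)/(2*2**k*(k + 4))
s_(k+1) − s_k = (k**5 + 7*k**4 + 2*k**3 - 72*k**2 - 141*k - 59)/(2*2**k*(k**2 + 7*k + 12))
(s_(k+1) − s_k) − t_k = (-k**4 - 6*k**3 + 40*k + 25)/(2*2**k*(k**2 + 7*k + 12))

Invalid: residual (-k**4 - 6*k**3 + 40*k + 25)/(2*2**k*(k**2 + 7*k + 12)) ≠ 0.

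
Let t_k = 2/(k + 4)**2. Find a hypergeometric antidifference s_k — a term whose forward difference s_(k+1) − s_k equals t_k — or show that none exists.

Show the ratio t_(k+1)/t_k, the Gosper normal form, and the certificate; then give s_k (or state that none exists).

t_(k+1)/t_k = (k + 4)**2/(k + 5)**2.
So A=k**2 + 8*k + 16 and B=k**2 + 10*k + 25, with C=1.
Solve (k**2 + 8*k + 16)·f(k+1) − (k**2 + 8*k + 16)·f(k) = 1.
deg f ≤ 0 (via 2,2,0).
f = c0 ⇒ A·f(k+1) − B(k−1)·f(k) − C = -1. The system {-1 = 0} is inconsistent; no antidifference.

none — t_k is not Gosper-summable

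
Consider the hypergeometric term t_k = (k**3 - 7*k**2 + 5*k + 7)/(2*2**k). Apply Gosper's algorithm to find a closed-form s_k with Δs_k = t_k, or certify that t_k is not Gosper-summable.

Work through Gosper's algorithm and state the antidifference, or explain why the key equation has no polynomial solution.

Compute t_(k+1)/t_k: get (k**3 - 4*k**2 - 6*k + 6)/(2*(k**3 - 7*k**2 + 5*k + 7)).
So A=1/2 and B=1, with C=k**3 - 7*k**2 + 5*k + 7.
Need (1/2)·f(k+1) − (1)·f(k) = k**3 - 7*k**2 + 5*k + 7.
Degrees (0,0,3) ⇒ d ≤ 3.
Coefficient equations give f(k) = -2*(k**3 - 4*k**2 + 4).
So s_k = (B(k−1)f/C)·t_k = (-2*(k**3 - 4*k**2 + 4)/(k**3 - 7*k**2 + 5*k + 7))·t_k = (-k**3 + 4*k**2 - 4)/2**k.
Verify: (k**3 - 7*k**2 + 5*k + 7)/(2*2**k) matches t_k.

s_k = (-k**3 + 4*k**2 - 4)/2**k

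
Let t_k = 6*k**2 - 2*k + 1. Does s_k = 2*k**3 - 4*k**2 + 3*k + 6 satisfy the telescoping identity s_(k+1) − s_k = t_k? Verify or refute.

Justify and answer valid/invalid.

s_(k+1) = 2*k**3 + 2*k**2 + k + 7
s_(k+1) − s_k = 6*k**2 - 2*k + 1
(s_(k+1) − s_k) − t_k = 0

Valid: the claim telescopes to t_k.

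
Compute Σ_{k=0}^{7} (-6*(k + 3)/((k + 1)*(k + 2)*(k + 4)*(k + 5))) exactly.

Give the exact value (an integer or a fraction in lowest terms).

The ratio is (k + 1)*(k + 4)**2/((k + 3)**2*(k + 6)).
A = k + 1, B = k + 6, C = k**2 + 6*k + 9.
f must satisfy (k + 1)·f(k+1) − (k + 5)·f(k) = k**2 + 6*k + 9.
Degrees (1,1,2) ⇒ d ≤ 4.
A polynomial solution: f(k) = k*(k + 2)*(k + 3)*(k + 5)/8.
Get s_k = R·t_k = 3*k*(-k - 5)/(4*(k**2 + 5*k + 4)) with R(k) = B(k−1)f(k)/C(k) = k*(k + 2)*(k + 5)**2/(8*(k + 3)).
Check: Δs_k = 6*(-k - 3)/(k**4 + 12*k**3 + 49*k**2 + 78*k + 40). ✓
Telescoping: Σ = s_(8) − s_(0) = -13/18 − (0) = -13/18.

Σ = -13/18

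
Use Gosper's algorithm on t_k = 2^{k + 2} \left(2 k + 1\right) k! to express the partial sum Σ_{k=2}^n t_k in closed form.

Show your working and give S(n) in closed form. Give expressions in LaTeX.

t_(k+1)/t_k = 2*(k + 1)*(2*k + 3)/(2*k + 1).
Normal form (A,B,C) = (2*k + 2, 1, k + 1/2).
f must satisfy (2*k + 2)·f(k+1) − (1)·f(k) = k + 1/2.
d = 0 from the (1,0,1) case.
Coefficient equations give f(k) = 1/2.
R(k) = B(k−1)·f(k)/C(k) = 1/(2*k + 1); s_k = R·t_k = 2**(k + 2)*factorial(k).
Check: Δs_k = 2**(k + 2)*(2*k + 1)*factorial(k). ✓
Evaluate: s_(n+1) = 2**(n + 3)*factorial(n + 1); subtract s_(2) = 32 ⇒ S(n) = 8*2**n*factorial(n + 1) - 32.

S(n) = 8 \cdot 2^{n} \left(n + 1\right)! - 32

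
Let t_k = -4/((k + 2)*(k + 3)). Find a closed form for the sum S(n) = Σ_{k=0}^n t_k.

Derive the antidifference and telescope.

Step 1: r(k) = (k + 2)/(k + 4).
Gosper form: A/B · C(k+1)/C(k) with A=k + 2, B=k + 4, C=1.
Key eq: (k + 2)·f(k+1) = (k + 3)·f(k) + (1).
From deg A=1, deg B=1, deg C=0: d=1.
A polynomial solution: f(k) = k/2.
Certificate R = B(k−1)f/C = k*(k + 3)/2 gives s_k = -2*k/(k + 2).
Δs = -4/(k**2 + 5*k + 6), as required.
Telescope: S(n) = s_(n+1) − s_(0) = 2*(-n - 1)/(n + 3) − (0) = 2*(-n - 1)/(n + 3).

S(n) = 2*(-n - 1)/(n + 3)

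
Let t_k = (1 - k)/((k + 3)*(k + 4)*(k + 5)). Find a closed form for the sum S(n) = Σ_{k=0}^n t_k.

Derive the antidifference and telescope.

S(n) = (-n**2 + 3*n + 4)/(12*(n**2 + 9*n + 20))

Ratio r(k) = k*(k + 3)/((k - 1)*(k + 6)).
Normal form (A,B,C) = (k + 3, k + 6, k - 1).
f must satisfy (k + 3)·f(k+1) − (k + 5)·f(k) = k - 1.
d = 2 from the (1,1,1) case.
Solving with deg f ≤ 2: f(k) = k*(k - 5)/12.
So s_k = (B(k−1)f/C)·t_k = (k*(k - 5)*(k + 5)/(12*(k - 1)))·t_k = k*(5 - k)/(12*(k + 3)*(k + 4)).
Verify: (1 - k)/(k**3 + 12*k**2 + 47*k + 60) matches t_k.
Telescope: S(n) = s_(n+1) − s_(0) = (-n**2 + 3*n + 4)/(12*(n**2 + 9*n + 20)) − (0) = (-n**2 + 3*n + 4)/(12*(n**2 + 9*n + 20)).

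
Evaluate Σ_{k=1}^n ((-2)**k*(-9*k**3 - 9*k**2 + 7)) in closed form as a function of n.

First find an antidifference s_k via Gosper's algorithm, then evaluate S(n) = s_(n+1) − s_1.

S(n) = -6*(-2)**n*n**3 - 12*(-2)**n*n**2 - 2*(-2)**n*n + 6*(-2)**n - 6

Compute t_(k+1)/t_k: get 2*(-9*(k + 1)**3 - 9*(k + 1)**2 + 7)/(9*k**3 + 9*k**2 - 7).
Gosper form: A/B · C(k+1)/C(k) with A=-2, B=1, C=k**3 + k**2 - 7/9.
Set up (-2)·f(k+1) − (1)·f(k) − (k**3 + k**2 - 7/9) = 0.
From deg A=0, deg B=0, deg C=3: d=3.
Coefficient equations give f(k) = -(3*k**3 - 3*k**2 - 2*k - 1)/9.
So s_k = (B(k−1)f/C)·t_k = (-(3*k**3 - 3*k**2 - 2*k - 1)/(9*k**3 + 9*k**2 - 7))·t_k = (-2)**k*(3*k**3 - 3*k**2 - 2*k - 1).
Δs = (-2)**k*(-9*k**3 - 9*k**2 + 7), as required.
s_(n+1) = (-2)**(n + 1)*(3*n**3 + 6*n**2 + n - 3) and s_(1) = 6, so S(n) = -6*(-2)**n*n**3 - 12*(-2)**n*n**2 - 2*(-2)**n*n + 6*(-2)**n - 6.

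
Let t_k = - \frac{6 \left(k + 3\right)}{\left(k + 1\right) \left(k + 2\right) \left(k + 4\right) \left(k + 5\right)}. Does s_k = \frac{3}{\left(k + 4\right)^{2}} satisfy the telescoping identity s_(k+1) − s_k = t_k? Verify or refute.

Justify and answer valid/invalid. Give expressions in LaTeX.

s_(k+1) = 3/(k + 5)**2
s_(k+1) − s_k = 3/(k + 5)**2 - 3/(k + 4)**2
(s_(k+1) − s_k) − t_k = 9*(3*k**2 + 21*k + 34)/(k**6 + 21*k**5 + 177*k**4 + 759*k**3 + 1722*k**2 + 1920*k + 800)

Invalid: residual \frac{9 \left(3 k^{2} + 21 k + 34\right)}{k^{6} + 21 k^{5} + 177 k^{4} + 759 k^{3} + 1722 k^{2} + 1920 k + 800} ≠ 0.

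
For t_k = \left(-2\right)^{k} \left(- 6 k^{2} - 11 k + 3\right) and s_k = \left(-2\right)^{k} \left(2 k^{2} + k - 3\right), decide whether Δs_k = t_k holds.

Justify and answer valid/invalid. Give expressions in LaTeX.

s_(k+1) = 2*(-2)**k*k*(-2*k - 5)
s_(k+1) − s_k = (-2)**k*(-6*k**2 - 11*k + 3)
(s_(k+1) − s_k) − t_k = 0

Valid: the claim telescopes to t_k.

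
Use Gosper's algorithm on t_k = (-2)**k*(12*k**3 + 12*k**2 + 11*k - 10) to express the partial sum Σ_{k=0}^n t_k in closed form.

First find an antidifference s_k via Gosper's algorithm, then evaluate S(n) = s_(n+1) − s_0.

S(n) = 8*(-2)**n*n**3 + 16*(-2)**n*n**2 + 10*(-2)**n*n - 6*(-2)**n - 4

Ratio r(k) = 2*(-12*k**3 - 48*k**2 - 71*k - 25)/(12*k**3 + 12*k**2 + 11*k - 10).
Take A(k)=-2, B(k)=1, C(k)=k**3 + k**2 + 11*k/12 - 5/6.
f must satisfy (-2)·f(k+1) − (1)·f(k) = k**3 + k**2 + 11*k/12 - 5/6.
Degrees (0,0,3) ⇒ d ≤ 3.
Match coefficients ⇒ f(k) = -(4*k**3 - 4*k**2 + k - 4)/12.
Then R = B(k−1)f/C = -(4*k**3 - 4*k**2 + k - 4)/((2*k - 1)*(6*k**2 + 9*k + 10)), so s_k = R(k)·t_k = (-2)**k*(-4*k**3 + 4*k**2 - k + 4).
Verify: (-2)**k*(12*k**3 + 12*k**2 + 11*k - 10) matches t_k.
Evaluate: s_(n+1) = (-2)**(n + 1)*(-4*n**3 - 8*n**2 - 5*n + 3); subtract s_(0) = 4 ⇒ S(n) = 8*(-2)**n*n**3 + 16*(-2)**n*n**2 + 10*(-2)**n*n - 6*(-2)**n - 4.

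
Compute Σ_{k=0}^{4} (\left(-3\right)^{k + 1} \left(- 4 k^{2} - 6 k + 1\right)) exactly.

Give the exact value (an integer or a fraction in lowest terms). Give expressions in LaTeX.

Ratio r(k) = 3*(-4*k**2 - 14*k - 9)/(4*k**2 + 6*k - 1).
A = -3, B = 1, C = k**2 + 3*k/2 - 1/4.
Need (-3)·f(k+1) − (1)·f(k) = k**2 + 3*k/2 - 1/4.
d = 2 from the (0,0,2) case.
A polynomial solution: f(k) = -(k - 1)*(k + 1)/4.
Get s_k = R·t_k = (-3)**(k + 1)*(k**2 - 1) with R(k) = B(k−1)f(k)/C(k) = -(k - 1)*(k + 1)/(4*k**2 + 6*k - 1).
Δs = (-3)**(k + 1)*(-4*k**2 - 6*k + 1), as required.
Evaluate s at k=5 and k=0: 17496 and 3; difference 17493.

Σ = 17493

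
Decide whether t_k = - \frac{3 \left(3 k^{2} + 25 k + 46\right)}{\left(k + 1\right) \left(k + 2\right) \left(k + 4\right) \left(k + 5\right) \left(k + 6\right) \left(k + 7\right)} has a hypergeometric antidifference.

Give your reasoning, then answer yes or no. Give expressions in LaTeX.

Step 1: r(k) = (k + 1)*(k + 4)*(25*k + 3*(k + 1)**2 + 71)/((k + 3)*(k + 8)*(3*k**2 + 25*k + 46)).
Factor: A=k + 1; B=k + 8; C=k**3 + 34*k**2/3 + 121*k/3 + 46.
Set up (k + 1)·f(k+1) − (k + 7)·f(k) − (k**3 + 34*k**2/3 + 121*k/3 + 46) = 0.
d = 6 from the (1,1,3) case.
A polynomial solution: f(k) = k*(k + 2)*(k + 3)*(k + 5)*(k**2 + 11*k + 34)/72.
Certificate R = B(k−1)f/C = k*(k + 2)*(k + 5)*(k + 7)*(k**2 + 11*k + 34)/(24*(3*k**2 + 25*k + 46)) gives s_k = k*(-k**2 - 11*k - 34)/(8*(k**3 + 11*k**2 + 34*k + 24)).
Check: Δs_k = 3*(-3*k**2 - 25*k - 46)/(k**6 + 25*k**5 + 247*k**4 + 1219*k**3 + 3112*k**2 + 3796*k + 1680). ✓

Yes. s_k = \frac{k \left(- k^{2} - 11 k - 34\right)}{8 \left(k^{3} + 11 k^{2} + 34 k + 24\right)}.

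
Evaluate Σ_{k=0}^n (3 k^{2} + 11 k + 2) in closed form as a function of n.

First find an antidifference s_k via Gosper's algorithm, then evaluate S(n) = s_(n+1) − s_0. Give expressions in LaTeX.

Ratio r(k) = (3*k**2 + 17*k + 16)/(3*k**2 + 11*k + 2).
Gosper form: A/B · C(k+1)/C(k) with A=1, B=1, C=k**2 + 11*k/3 + 2/3.
Need (1)·f(k+1) − (1)·f(k) = k**2 + 11*k/3 + 2/3.
Degrees (0,0,2) ⇒ d ≤ 3.
Match coefficients ⇒ f(k) = k*(k**2 + 4*k - 3)/3.
R(k) = B(k−1)·f(k)/C(k) = k*(k**2 + 4*k - 3)/(3*k**2 + 11*k + 2); s_k = R·t_k = k*(k**2 + 4*k - 3).
Verify: 3*k**2 + 11*k + 2 matches t_k.
s_(n+1) = n**3 + 7*n**2 + 8*n + 2 and s_(0) = 0, so S(n) = n**3 + 7*n**2 + 8*n + 2.

S(n) = n^{3} + 7 n^{2} + 8 n + 2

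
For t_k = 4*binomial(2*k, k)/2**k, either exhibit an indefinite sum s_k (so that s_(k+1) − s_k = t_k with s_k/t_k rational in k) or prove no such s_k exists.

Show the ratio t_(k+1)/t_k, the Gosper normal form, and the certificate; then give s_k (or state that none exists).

Compute t_(k+1)/t_k: get (2*k + 1)/(k + 1).
Normal form (A,B,C) = (2*k + 1, k + 1, 1).
Solve (2*k + 1)·f(k+1) − (k)·f(k) = 1.
deg f ≤ -1 (via 1,1,0).
Bound -1 < 0, so the key equation has no polynomial solution.

not Gosper-summable; s_k does not exist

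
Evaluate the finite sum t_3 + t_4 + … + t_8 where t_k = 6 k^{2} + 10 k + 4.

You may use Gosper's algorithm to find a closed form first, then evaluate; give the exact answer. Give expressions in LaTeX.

Step 1: r(k) = (3*k**2 + 11*k + 10)/(3*k**2 + 5*k + 2).
Normal form (A,B,C) = (1, 1, k**2 + 5*k/3 + 2/3).
Solve (1)·f(k+1) − (1)·f(k) = k**2 + 5*k/3 + 2/3.
Bound: deg f ≤ 3.
Solving with deg f ≤ 3: f(k) = k**2*(k + 1)/3.
So s_k = (B(k−1)f/C)·t_k = (k**2/(3*k + 2))·t_k = 2*k**2*(k + 1).
Check: Δs_k = 6*k**2 + 10*k + 4. ✓
Sum = s_(9) − s_(3); s_(9) = 1620, s_(3) = 72 ⇒ 1548.

Σ = 1548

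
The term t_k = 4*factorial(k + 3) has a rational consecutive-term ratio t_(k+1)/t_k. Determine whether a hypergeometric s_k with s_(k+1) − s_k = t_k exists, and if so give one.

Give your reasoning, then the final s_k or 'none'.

Ratio r(k) = k + 4.
Factor: A=k + 4; B=1; C=1.
Need (k + 4)·f(k+1) − (1)·f(k) = 1.
deg f ≤ -1 (via 1,0,0).
d = -1 < 0 ⇒ no nonzero polynomial f; not summable.

none (Gosper's algorithm certifies no s_k)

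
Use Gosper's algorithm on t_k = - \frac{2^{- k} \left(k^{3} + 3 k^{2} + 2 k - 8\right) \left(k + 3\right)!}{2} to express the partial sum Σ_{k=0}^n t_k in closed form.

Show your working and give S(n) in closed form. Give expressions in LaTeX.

r(k) = (k**4 + 10*k**3 + 35*k**2 + 42*k - 8)/(2*(k**3 + 3*k**2 + 2*k - 8)) after simplifying.
So A=k/2 + 2 and B=1, with C=k**3 + 3*k**2 + 2*k - 8.
Solve (k/2 + 2)·f(k+1) − (1)·f(k) = k**3 + 3*k**2 + 2*k - 8.
Bound: deg f ≤ 2.
Coefficient equations give f(k) = 2*(k**2 - k - 4).
Get s_k = R·t_k = (-k**2 + k + 4)*factorial(k + 3)/2**k with R(k) = B(k−1)f(k)/C(k) = 2*(k**2 - k - 4)/(k**3 + 3*k**2 + 2*k - 8).
Δs = -(k**3 + 3*k**2 + 2*k - 8)*factorial(k + 3)/(2*2**k), as required.
Evaluate: s_(n+1) = -2**(-n - 1)*(n**2 + n - 4)*factorial(n + 4); subtract s_(0) = 24 ⇒ S(n) = -24 - n**2*factorial(n + 4)/(2*2**n) - n*factorial(n + 4)/(2*2**n) + 2*factorial(n + 4)/2**n.

S(n) = -24 - \frac{2^{- n} n^{2} \left(n + 4\right)!}{2} - \frac{2^{- n} n \left(n + 4\right)!}{2} + 2 \cdot 2^{- n} \left(n + 4\right)!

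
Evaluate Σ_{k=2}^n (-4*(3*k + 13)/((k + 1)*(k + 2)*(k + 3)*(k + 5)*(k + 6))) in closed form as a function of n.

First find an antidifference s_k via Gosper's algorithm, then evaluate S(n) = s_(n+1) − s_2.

Step 1: r(k) = (k + 1)*(k + 5)*(3*k + 16)/((k + 4)*(k + 7)*(3*k + 13)).
Factor: A=k + 1; B=k + 7; C=k**2 + 25*k/3 + 52/3.
Set up (k + 1)·f(k+1) − (k + 6)·f(k) − (k**2 + 25*k/3 + 52/3) = 0.
Bound: deg f ≤ 5.
Solving with deg f ≤ 5: f(k) = k*(k + 3)*(k + 4)*(k**2 + 8*k + 17)/30.
Certificate R = B(k−1)f/C = k*(k + 3)*(k + 6)*(k**2 + 8*k + 17)/(10*(3*k + 13)) gives s_k = 2*k*(-k**2 - 8*k - 17)/(5*(k**3 + 8*k**2 + 17*k + 10)).
Check: Δs_k = 4*(-3*k - 13)/(k**5 + 17*k**4 + 107*k**3 + 307*k**2 + 396*k + 180). ✓
Telescope: S(n) = s_(n+1) − s_(2) = 2*(-n**3 - 11*n**2 - 36*n - 26)/(5*(n**3 + 11*n**2 + 36*n + 36)) − (-37/105) = (-n**3 - 11*n**2 - 36*n + 48)/(21*(n**3 + 11*n**2 + 36*n + 36)).

S(n) = (-n**3 - 11*n**2 - 36*n + 48)/(21*(n**3 + 11*n**2 + 36*n + 36))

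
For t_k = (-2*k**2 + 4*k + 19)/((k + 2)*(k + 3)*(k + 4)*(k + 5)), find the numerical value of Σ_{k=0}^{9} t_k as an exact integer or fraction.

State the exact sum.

Step 1: r(k) = (k + 2)*(4*k - 2*(k + 1)**2 + 23)/((k + 6)*(-2*k**2 + 4*k + 19)).
A = k + 2, B = k + 6, C = k**2 - 2*k - 19/2.
f must satisfy (k + 2)·f(k+1) − (k + 5)·f(k) = k**2 - 2*k - 19/2.
Degrees (1,1,2) ⇒ d ≤ 3.
Solving with deg f ≤ 3: f(k) = -k*(k**2 + 25*k + 50)/16.
Get s_k = R·t_k = k*(k**2 + 25*k + 50)/(8*(k + 2)*(k + 3)*(k + 4)) with R(k) = B(k−1)f(k)/C(k) = -k*(k + 5)*(k**2 + 25*k + 50)/(8*(2*k**2 - 4*k - 19)).
Check: Δs_k = (-2*k**2 + 4*k + 19)/(k**4 + 14*k**3 + 71*k**2 + 154*k + 120). ✓
Telescoping: Σ = s_(10) − s_(0) = 125/546 − (0) = 125/546.

Σ = 125/546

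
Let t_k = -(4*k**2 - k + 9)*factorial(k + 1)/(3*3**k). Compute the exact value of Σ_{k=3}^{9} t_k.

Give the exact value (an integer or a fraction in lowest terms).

Σ = -6404024/243

Ratio r(k) = (k + 2)*(-k + 4*(k + 1)**2 + 8)/(3*(4*k**2 - k + 9)).
Take A(k)=k/3 + 2/3, B(k)=1, C(k)=k**2 - k/4 + 9/4.
Set up (k/3 + 2/3)·f(k+1) − (1)·f(k) − (k**2 - k/4 + 9/4) = 0.
d = 1 from the (1,0,2) case.
Solve for f: f(k) = 3*(4*k - 1)/4 (degree 1 ≤ 1).
R(k) = B(k−1)·f(k)/C(k) = 3*(4*k - 1)/(4*k**2 - k + 9); s_k = R·t_k = -(4*k - 1)*factorial(k + 1)/3**k.
Δs = -(4*k**2 - k + 9)*factorial(k + 1)/(3*3**k), as required.
Telescoping: Σ = s_(10) − s_(3) = -6406400/243 − (-88/9) = -6404024/243.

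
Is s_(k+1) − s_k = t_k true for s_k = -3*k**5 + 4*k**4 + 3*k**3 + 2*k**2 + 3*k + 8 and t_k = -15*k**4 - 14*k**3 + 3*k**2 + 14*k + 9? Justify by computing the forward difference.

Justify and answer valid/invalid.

valid (s_(k+1) − s_k reduces to t_k)

s_(k+1) = -3*k**5 - 11*k**4 - 11*k**3 + 5*k**2 + 17*k + 17
s_(k+1) − s_k = -15*k**4 - 14*k**3 + 3*k**2 + 14*k + 9
(s_(k+1) − s_k) − t_k = 0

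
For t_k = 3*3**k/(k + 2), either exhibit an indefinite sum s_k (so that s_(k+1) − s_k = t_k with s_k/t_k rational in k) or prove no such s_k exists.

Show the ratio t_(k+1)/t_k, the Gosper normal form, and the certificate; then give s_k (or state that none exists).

not Gosper-summable; s_k does not exist

Ratio r(k) = 3*(k + 2)/(k + 3).
Take A(k)=3*k + 6, B(k)=k + 3, C(k)=1.
f must satisfy (3*k + 6)·f(k+1) − (k + 2)·f(k) = 1.
d = -1 from the (1,1,0) case.
d = -1 < 0 ⇒ no nonzero polynomial f; not summable.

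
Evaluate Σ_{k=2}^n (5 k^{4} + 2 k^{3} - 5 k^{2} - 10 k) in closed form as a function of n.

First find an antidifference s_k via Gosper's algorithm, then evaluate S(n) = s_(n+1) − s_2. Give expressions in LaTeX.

S(n) = n^{5} + 3 n^{4} + n^{3} - 7 n^{2} - 6 n + 8

Step 1: r(k) = (5*k**4 + 22*k**3 + 31*k**2 + 6*k - 8)/(k*(5*k**3 + 2*k**2 - 5*k - 10)).
Factor: A=1; B=1; C=k**4 + 2*k**3/5 - k**2 - 2*k.
Solve (1)·f(k+1) − (1)·f(k) = k**4 + 2*k**3/5 - k**2 - 2*k.
deg f ≤ 5 (via 0,0,4).
Solving with deg f ≤ 5: f(k) = k*(k - 1)*(k**3 - k**2 - 2*k - 4)/5.
R(k) = B(k−1)·f(k)/C(k) = (k - 1)*(k**3 - k**2 - 2*k - 4)/(5*k**3 + 2*k**2 - 5*k - 10); s_k = R·t_k = k*(k**4 - 2*k**3 - k**2 - 2*k + 4).
Δs = k*(5*k**3 + 2*k**2 - 5*k - 10), as required.
s_(n+1) = n*(n**4 + 3*n**3 + n**2 - 7*n - 6) and s_(2) = -8, so S(n) = n**5 + 3*n**4 + n**3 - 7*n**2 - 6*n + 8.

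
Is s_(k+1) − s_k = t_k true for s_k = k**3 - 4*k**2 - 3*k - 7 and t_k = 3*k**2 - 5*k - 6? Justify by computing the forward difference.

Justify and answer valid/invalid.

s_(k+1) = k**3 - k**2 - 8*k - 13
s_(k+1) − s_k = 3*k**2 - 5*k - 6
(s_(k+1) − s_k) − t_k = 0

Valid — Δs_k = t_k.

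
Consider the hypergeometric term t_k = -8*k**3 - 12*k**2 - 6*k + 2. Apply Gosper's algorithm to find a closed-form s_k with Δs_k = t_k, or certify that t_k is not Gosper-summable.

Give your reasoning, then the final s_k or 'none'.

s_k = k*(-2*k**3 + k + 3)

The ratio is (4*k**3 + 18*k**2 + 27*k + 12)/(4*k**3 + 6*k**2 + 3*k - 1).
Gosper form: A/B · C(k+1)/C(k) with A=1, B=1, C=k**3 + 3*k**2/2 + 3*k/4 - 1/4.
Solve (1)·f(k+1) − (1)·f(k) = k**3 + 3*k**2/2 + 3*k/4 - 1/4.
Degrees (0,0,3) ⇒ d ≤ 4.
Coefficient equations give f(k) = k*(2*k**3 - k - 3)/8.
Get s_k = R·t_k = k*(-2*k**3 + k + 3) with R(k) = B(k−1)f(k)/C(k) = k*(2*k**3 - k - 3)/(2*(4*k**3 + 6*k**2 + 3*k - 1)).
Verify: -8*k**3 - 12*k**2 - 6*k + 2 matches t_k.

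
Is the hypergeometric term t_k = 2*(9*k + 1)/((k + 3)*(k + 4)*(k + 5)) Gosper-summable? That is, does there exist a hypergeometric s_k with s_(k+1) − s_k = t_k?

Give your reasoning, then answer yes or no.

Yes. s_k = k*(7*k - 5)/(3*(k + 3)*(k + 4)).

t_(k+1)/t_k = (k + 3)*(9*k + 10)/((k + 6)*(9*k + 1)).
Normal form (A,B,C) = (k + 3, k + 6, k + 1/9).
f must satisfy (k + 3)·f(k+1) − (k + 5)·f(k) = k + 1/9.
Degrees (1,1,1) ⇒ d ≤ 2.
Solving with deg f ≤ 2: f(k) = k*(7*k - 5)/54.
Then R = B(k−1)f/C = k*(k + 5)*(7*k - 5)/(6*(9*k + 1)), so s_k = R(k)·t_k = k*(7*k - 5)/(3*(k + 3)*(k + 4)).
Verify: 2*(9*k + 1)/(k**3 + 12*k**2 + 47*k + 60) matches t_k.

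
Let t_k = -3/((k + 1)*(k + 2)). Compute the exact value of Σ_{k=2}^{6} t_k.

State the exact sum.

Σ = -5/8

Compute t_(k+1)/t_k: get (k + 1)/(k + 3).
Normal form (A,B,C) = (k + 1, k + 3, 1).
Solve (k + 1)·f(k+1) − (k + 2)·f(k) = 1.
deg f ≤ 1 (via 1,1,0).
Solving with deg f ≤ 1: f(k) = k.
So s_k = (B(k−1)f/C)·t_k = (k*(k + 2))·t_k = -3*k/(k + 1).
s_(k+1) − s_k = -3/(k**2 + 3*k + 2) = t_k.
Evaluate s at k=7 and k=2: -21/8 and -2; difference -5/8.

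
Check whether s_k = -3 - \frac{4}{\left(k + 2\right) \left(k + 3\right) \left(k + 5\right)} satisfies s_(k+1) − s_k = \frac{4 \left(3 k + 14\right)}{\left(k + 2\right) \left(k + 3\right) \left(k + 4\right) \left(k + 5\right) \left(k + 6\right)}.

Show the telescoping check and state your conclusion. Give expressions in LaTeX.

valid (s_(k+1) − s_k reduces to t_k)

s_(k+1) = -3 - 4/((k + 3)*(k + 4)*(k + 6))
s_(k+1) − s_k = 4*(3*k + 14)/(k**5 + 20*k**4 + 155*k**3 + 580*k**2 + 1044*k + 720)
(s_(k+1) − s_k) − t_k = 0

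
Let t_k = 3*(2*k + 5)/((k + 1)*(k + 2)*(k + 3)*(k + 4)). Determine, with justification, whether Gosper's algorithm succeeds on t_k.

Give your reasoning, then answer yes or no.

Ratio r(k) = (k + 1)*(2*k + 7)/((k + 5)*(2*k + 5)).
Factor: A=k + 1; B=k + 5; C=k + 5/2.
Set up (k + 1)·f(k+1) − (k + 4)·f(k) − (k + 5/2) = 0.
d = 3 from the (1,1,1) case.
Coefficient equations give f(k) = k*(k + 2)*(k + 4)/6.
R(k) = B(k−1)·f(k)/C(k) = k*(k + 2)*(k + 4)**2/(3*(2*k + 5)); s_k = R·t_k = k*(k + 4)/(k**2 + 4*k + 3).
s_(k+1) − s_k = 3*(2*k + 5)/(k**4 + 10*k**3 + 35*k**2 + 50*k + 24) = t_k.

Yes. s_k = k*(k + 4)/(k**2 + 4*k + 3).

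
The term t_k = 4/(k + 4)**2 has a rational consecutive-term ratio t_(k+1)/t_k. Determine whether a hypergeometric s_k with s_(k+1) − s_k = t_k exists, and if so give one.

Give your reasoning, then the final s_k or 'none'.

no hypergeometric antidifference exists

Compute t_(k+1)/t_k: get (k + 4)**2/(k + 5)**2.
Take A(k)=k**2 + 8*k + 16, B(k)=k**2 + 10*k + 25, C(k)=1.
Key eq: (k**2 + 8*k + 16)·f(k+1) = (k**2 + 8*k + 16)·f(k) + (1).
Degrees (2,2,0) ⇒ d ≤ 0.
f = c0 ⇒ A·f(k+1) − B(k−1)·f(k) − C = -1. The system {-1 = 0} is inconsistent; no antidifference.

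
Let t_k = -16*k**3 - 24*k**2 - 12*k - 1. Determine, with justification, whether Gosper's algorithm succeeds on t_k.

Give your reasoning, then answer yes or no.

Yes. s_k = k*(-4*k**3 + 2*k + 1).

The ratio is (16*k**3 + 72*k**2 + 108*k + 53)/(16*k**3 + 24*k**2 + 12*k + 1).
A = 1, B = 1, C = k**3 + 3*k**2/2 + 3*k/4 + 1/16.
Need (1)·f(k+1) − (1)·f(k) = k**3 + 3*k**2/2 + 3*k/4 + 1/16.
Bound: deg f ≤ 4.
Match coefficients ⇒ f(k) = k*(4*k**3 - 2*k - 1)/16.
R(k) = B(k−1)·f(k)/C(k) = k*(4*k**3 - 2*k - 1)/(16*k**3 + 24*k**2 + 12*k + 1); s_k = R·t_k = k*(-4*k**3 + 2*k + 1).
Verify: -16*k**3 - 24*k**2 - 12*k - 1 matches t_k.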